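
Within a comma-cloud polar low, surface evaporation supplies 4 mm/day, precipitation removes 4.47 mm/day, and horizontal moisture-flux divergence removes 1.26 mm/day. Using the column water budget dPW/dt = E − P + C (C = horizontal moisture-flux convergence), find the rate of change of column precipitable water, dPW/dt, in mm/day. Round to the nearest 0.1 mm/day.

dPW/dt = E − P + C = 4 − 4.47 + (-1.26) = -1.7 mm/day.

dPW/dt ≈ -1.7 mm/day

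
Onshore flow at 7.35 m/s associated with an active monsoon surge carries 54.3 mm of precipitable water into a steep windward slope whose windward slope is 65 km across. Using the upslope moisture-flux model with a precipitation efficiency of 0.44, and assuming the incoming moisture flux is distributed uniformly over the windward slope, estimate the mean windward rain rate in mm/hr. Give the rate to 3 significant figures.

R ≈ 9.73 mm/hr

Incoming column moisture flux per unit ridge length: F = V × PW = 7.35 × 54.3 = 399.105 mm·m/s.
Spread over the 65 km slope with efficiency ε = 0.44: R = ε·F/W = 0.44 × 399.105 / 65000 m = 2.702e-03 mm/s.
R = 2.702e-03 × 3600 = 9.73 mm/hr.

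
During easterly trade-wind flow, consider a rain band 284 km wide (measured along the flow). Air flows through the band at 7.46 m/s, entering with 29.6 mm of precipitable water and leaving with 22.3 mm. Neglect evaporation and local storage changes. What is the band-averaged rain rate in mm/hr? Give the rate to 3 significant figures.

R ≈ 0.690 mm/hr

Column moisture flux per unit crosswind length is F = V × PW.
Inflow: F_in = 7.46 × 29.6 = 220.816 mm·m/s
Outflow: F_out = 7.46 × 22.3 = 166.358 mm·m/s
Steady-state rate R = (F_in − F_out)/L = (220.816 − 166.358) / 284000 m = 1.918e-04 mm/s.
R = 1.918e-04 × 3600 = 0.690 mm/hr.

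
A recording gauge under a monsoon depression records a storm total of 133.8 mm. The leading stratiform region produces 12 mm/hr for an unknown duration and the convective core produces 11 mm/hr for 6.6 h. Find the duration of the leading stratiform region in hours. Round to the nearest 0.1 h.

duration ≈ 5.1 h

Known phases: 11 × 6.6 = 72.6 mm.
Remaining depth = 133.8 − 72.6 = 61.2 mm.
Duration = 61.2 / 12 = 5.1 h.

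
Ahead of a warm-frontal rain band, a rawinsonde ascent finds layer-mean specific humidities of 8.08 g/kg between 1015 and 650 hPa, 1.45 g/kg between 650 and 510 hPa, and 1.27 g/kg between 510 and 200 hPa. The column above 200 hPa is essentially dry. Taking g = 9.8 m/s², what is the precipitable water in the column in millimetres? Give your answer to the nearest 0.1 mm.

Precipitable water is the column-integrated vapour mass per unit area: PW = (1/g) Σ q̄ Δp, with q in kg/kg and Δp in Pa (1 kg/m² of water = 1 mm).
Layer 1015–650 hPa: Δp = 365 hPa = 36500 Pa, q̄ = 0.00808 kg/kg → 0.00808 × 36500 / 9.8 = 30.09 mm
Layer 650–510 hPa: Δp = 140 hPa = 14000 Pa, q̄ = 0.00145 kg/kg → 0.00145 × 14000 / 9.8 = 2.07 mm
Layer 510–200 hPa: Δp = 310 hPa = 31000 Pa, q̄ = 0.00127 kg/kg → 0.00127 × 31000 / 9.8 = 4.02 mm
PW = 30.09 + 2.07 + 4.02 = 36.18 ≈ 36.2 mm.

PW ≈ 36.2 mm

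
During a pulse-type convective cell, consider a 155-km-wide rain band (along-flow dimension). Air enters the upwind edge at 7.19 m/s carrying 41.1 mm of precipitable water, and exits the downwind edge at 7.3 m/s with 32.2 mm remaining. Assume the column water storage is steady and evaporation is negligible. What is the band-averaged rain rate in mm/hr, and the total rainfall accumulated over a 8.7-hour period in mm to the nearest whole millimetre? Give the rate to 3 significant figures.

R ≈ 1.40 mm/hr; total ≈ 12 mm

Column moisture flux per unit crosswind length is F = V × PW.
Inflow: F_in = 7.19 × 41.1 = 295.509 mm·m/s
Outflow: F_out = 7.3 × 32.2 = 235.06 mm·m/s
Steady-state rate R = (F_in − F_out)/L = (295.509 − 235.06) / 155000 m = 3.900e-04 mm/s.
R = 3.900e-04 × 3600 = 1.40 mm/hr.
Over 8.7 h: total = 1.40 × 8.7 = 12.18 ≈ 12 mm.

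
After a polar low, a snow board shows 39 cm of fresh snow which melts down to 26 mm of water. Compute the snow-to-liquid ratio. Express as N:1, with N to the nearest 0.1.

Ratio = snow depth / SWE = 390 mm / 26 mm = 15.0, i.e. 15.0:1.

ratio ≈ 15.0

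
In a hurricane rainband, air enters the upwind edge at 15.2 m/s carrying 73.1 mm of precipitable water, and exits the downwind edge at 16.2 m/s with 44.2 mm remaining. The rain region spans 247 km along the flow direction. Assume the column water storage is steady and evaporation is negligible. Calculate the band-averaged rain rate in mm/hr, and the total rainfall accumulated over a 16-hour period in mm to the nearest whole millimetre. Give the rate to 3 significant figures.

Column moisture flux per unit crosswind length is F = V × PW.
Inflow: F_in = 15.2 × 73.1 = 1111.12 mm·m/s
Outflow: F_out = 16.2 × 44.2 = 716.04 mm·m/s
Steady-state rate R = (F_in − F_out)/L = (1111.12 − 716.04) / 247000 m = 1.600e-03 mm/s.
R = 1.600e-03 × 3600 = 5.76 mm/hr.
Over 16 h: total = 5.76 × 16 = 92.16 ≈ 92 mm.

R ≈ 5.76 mm/hr; total ≈ 92 mm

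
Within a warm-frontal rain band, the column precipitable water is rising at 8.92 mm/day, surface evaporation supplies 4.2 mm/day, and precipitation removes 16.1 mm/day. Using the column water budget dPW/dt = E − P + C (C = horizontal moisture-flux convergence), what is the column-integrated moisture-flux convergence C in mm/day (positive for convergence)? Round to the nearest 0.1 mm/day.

dPW/dt = +8.92 mm/day.
C = dPW/dt − E + P = (+8.92) − 4.2 + 16.1 = 20.8 mm/day.

C ≈ 20.8 mm/day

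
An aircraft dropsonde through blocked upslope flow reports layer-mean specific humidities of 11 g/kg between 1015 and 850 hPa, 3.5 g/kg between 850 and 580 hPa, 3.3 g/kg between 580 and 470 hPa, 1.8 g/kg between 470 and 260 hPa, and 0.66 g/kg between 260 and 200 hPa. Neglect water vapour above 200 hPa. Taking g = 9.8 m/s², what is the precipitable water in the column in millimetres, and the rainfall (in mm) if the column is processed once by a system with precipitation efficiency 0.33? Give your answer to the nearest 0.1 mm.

PW ≈ 36.1 mm; rainfall ≈ 11.9 mm

Precipitable water is the column-integrated vapour mass per unit area: PW = (1/g) Σ q̄ Δp, with q in kg/kg and Δp in Pa (1 kg/m² of water = 1 mm).
Layer 1015–850 hPa: Δp = 165 hPa = 16500 Pa, q̄ = 0.011 kg/kg → 0.011 × 16500 / 9.8 = 18.52 mm
Layer 850–580 hPa: Δp = 270 hPa = 27000 Pa, q̄ = 0.0035 kg/kg → 0.0035 × 27000 / 9.8 = 9.64 mm
Layer 580–470 hPa: Δp = 110 hPa = 11000 Pa, q̄ = 0.0033 kg/kg → 0.0033 × 11000 / 9.8 = 3.70 mm
Layer 470–260 hPa: Δp = 210 hPa = 21000 Pa, q̄ = 0.0018 kg/kg → 0.0018 × 21000 / 9.8 = 3.86 mm
Layer 260–200 hPa: Δp = 60 hPa = 6000 Pa, q̄ = 0.00066 kg/kg → 0.00066 × 6000 / 9.8 = 0.40 mm
PW = 18.52 + 9.64 + 3.70 + 3.86 + 0.40 = 36.12 ≈ 36.1 mm.
Rainfall = ε × PW = 0.33 × 36.1 = 11.9 mm.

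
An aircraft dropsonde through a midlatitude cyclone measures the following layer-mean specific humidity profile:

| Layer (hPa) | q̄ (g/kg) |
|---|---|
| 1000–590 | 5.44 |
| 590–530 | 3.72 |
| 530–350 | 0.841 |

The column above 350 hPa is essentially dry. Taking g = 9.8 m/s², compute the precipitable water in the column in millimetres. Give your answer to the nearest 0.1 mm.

Precipitable water is the column-integrated vapour mass per unit area: PW = (1/g) Σ q̄ Δp, with q in kg/kg and Δp in Pa (1 kg/m² of water = 1 mm).
Layer 1000–590 hPa: Δp = 410 hPa = 41000 Pa, q̄ = 0.00544 kg/kg → 0.00544 × 41000 / 9.8 = 22.76 mm
Layer 590–530 hPa: Δp = 60 hPa = 6000 Pa, q̄ = 0.00372 kg/kg → 0.00372 × 6000 / 9.8 = 2.28 mm
Layer 530–350 hPa: Δp = 180 hPa = 18000 Pa, q̄ = 0.000841 kg/kg → 0.000841 × 18000 / 9.8 = 1.54 mm
PW = 22.76 + 2.28 + 1.54 = 26.58 ≈ 26.6 mm.

PW ≈ 26.6 mm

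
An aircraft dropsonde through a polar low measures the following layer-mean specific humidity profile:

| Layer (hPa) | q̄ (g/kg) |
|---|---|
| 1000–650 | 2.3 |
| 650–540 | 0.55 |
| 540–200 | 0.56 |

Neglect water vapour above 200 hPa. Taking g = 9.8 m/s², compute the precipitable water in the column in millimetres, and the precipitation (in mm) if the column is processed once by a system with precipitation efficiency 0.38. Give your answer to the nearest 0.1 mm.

Precipitable water is the column-integrated vapour mass per unit area: PW = (1/g) Σ q̄ Δp, with q in kg/kg and Δp in Pa (1 kg/m² of water = 1 mm).
Layer 1000–650 hPa: Δp = 350 hPa = 35000 Pa, q̄ = 0.0023 kg/kg → 0.0023 × 35000 / 9.8 = 8.21 mm
Layer 650–540 hPa: Δp = 110 hPa = 11000 Pa, q̄ = 0.00055 kg/kg → 0.00055 × 11000 / 9.8 = 0.62 mm
Layer 540–200 hPa: Δp = 340 hPa = 34000 Pa, q̄ = 0.00056 kg/kg → 0.00056 × 34000 / 9.8 = 1.94 mm
PW = 8.21 + 0.62 + 1.94 = 10.77 ≈ 10.8 mm.
Precipitation = ε × PW = 0.38 × 10.8 = 4.1 mm.

PW ≈ 10.8 mm; precipitation ≈ 4.1 mm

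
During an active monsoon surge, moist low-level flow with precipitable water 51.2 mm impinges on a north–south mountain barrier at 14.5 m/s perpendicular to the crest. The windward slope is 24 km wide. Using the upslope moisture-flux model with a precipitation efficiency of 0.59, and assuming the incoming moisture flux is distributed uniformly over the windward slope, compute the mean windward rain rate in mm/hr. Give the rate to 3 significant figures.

R ≈ 65.7 mm/hr

Incoming column moisture flux per unit ridge length: F = V × PW = 14.5 × 51.2 = 742.4 mm·m/s.
Spread over the 24 km slope with efficiency ε = 0.59: R = ε·F/W = 0.59 × 742.4 / 24000 m = 1.825e-02 mm/s.
R = 1.825e-02 × 3600 = 65.7 mm/hr.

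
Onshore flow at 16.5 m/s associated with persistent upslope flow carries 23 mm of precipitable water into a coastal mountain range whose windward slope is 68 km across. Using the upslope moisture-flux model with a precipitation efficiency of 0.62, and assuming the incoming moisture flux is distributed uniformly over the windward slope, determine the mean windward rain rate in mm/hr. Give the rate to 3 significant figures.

R ≈ 12.5 mm/hr

Incoming column moisture flux per unit ridge length: F = V × PW = 16.5 × 23 = 379.5 mm·m/s.
Spread over the 68 km slope with efficiency ε = 0.62: R = ε·F/W = 0.62 × 379.5 / 68000 m = 3.460e-03 mm/s.
R = 3.460e-03 × 3600 = 12.5 mm/hr.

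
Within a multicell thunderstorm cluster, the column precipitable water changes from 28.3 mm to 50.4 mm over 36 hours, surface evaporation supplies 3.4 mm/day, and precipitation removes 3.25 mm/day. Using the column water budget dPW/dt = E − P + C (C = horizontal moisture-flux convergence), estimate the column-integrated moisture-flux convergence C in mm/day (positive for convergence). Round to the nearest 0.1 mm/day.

dPW/dt = (50.4 − 28.3) mm / (36/24 day) = +14.733 mm/day.
C = dPW/dt − E + P = (+14.733) − 3.4 + 3.25 = 14.6 mm/day.

C ≈ 14.6 mm/day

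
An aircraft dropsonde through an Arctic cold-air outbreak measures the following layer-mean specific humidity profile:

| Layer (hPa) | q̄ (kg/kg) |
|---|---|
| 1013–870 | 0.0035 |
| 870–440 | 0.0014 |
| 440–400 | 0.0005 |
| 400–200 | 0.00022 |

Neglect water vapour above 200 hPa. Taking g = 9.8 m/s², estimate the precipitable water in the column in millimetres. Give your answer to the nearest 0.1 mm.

Precipitable water is the column-integrated vapour mass per unit area: PW = (1/g) Σ q̄ Δp, with q in kg/kg and Δp in Pa (1 kg/m² of water = 1 mm).
Layer 1013–870 hPa: Δp = 143 hPa = 14300 Pa, q̄ = 0.0035 kg/kg → 0.0035 × 14300 / 9.8 = 5.11 mm
Layer 870–440 hPa: Δp = 430 hPa = 43000 Pa, q̄ = 0.0014 kg/kg → 0.0014 × 43000 / 9.8 = 6.14 mm
Layer 440–400 hPa: Δp = 40 hPa = 4000 Pa, q̄ = 0.0005 kg/kg → 0.0005 × 4000 / 9.8 = 0.20 mm
Layer 400–200 hPa: Δp = 200 hPa = 20000 Pa, q̄ = 0.00022 kg/kg → 0.00022 × 20000 / 9.8 = 0.45 mm
PW = 5.11 + 6.14 + 0.20 + 0.45 = 11.90 ≈ 11.9 mm.

PW ≈ 11.9 mm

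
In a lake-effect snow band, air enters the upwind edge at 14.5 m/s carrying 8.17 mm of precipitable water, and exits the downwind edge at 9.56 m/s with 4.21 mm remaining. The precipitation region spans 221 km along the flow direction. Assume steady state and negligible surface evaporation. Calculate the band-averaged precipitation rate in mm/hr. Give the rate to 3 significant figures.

R ≈ 1.27 mm/hr

Column moisture flux per unit crosswind length is F = V × PW.
Inflow: F_in = 14.5 × 8.17 = 118.465 mm·m/s
Outflow: F_out = 9.56 × 4.21 = 40.2476 mm·m/s
Steady-state rate R = (F_in − F_out)/L = (118.465 − 40.2476) / 221000 m = 3.539e-04 mm/s.
R = 3.539e-04 × 3600 = 1.27 mm/hr.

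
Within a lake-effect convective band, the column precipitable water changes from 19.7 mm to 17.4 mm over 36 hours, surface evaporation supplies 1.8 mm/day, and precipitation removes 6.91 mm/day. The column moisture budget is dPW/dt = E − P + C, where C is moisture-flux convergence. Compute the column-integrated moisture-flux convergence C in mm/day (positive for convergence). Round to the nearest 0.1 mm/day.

dPW/dt = (17.4 − 19.7) mm / (36/24 day) = -1.533 mm/day.
C = dPW/dt − E + P = (-1.533) − 1.8 + 6.91 = 3.6 mm/day.

C ≈ 3.6 mm/day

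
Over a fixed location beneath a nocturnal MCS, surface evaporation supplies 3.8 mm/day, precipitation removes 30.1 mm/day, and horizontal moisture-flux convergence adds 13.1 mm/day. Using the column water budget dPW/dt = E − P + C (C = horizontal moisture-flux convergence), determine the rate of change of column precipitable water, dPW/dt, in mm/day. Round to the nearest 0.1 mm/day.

dPW/dt = E − P + C = 3.8 − 30.1 + (13.1) = -13.2 mm/day.

dPW/dt ≈ -13.2 mm/day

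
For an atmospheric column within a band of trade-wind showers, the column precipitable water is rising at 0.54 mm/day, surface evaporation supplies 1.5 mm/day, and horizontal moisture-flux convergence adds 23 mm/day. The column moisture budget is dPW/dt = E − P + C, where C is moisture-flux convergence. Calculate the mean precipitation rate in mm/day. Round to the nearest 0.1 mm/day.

dPW/dt = +0.54 mm/day.
P = E + C − dPW/dt = 1.5 + (23) − (+0.54) = 24.0 mm/day.

P ≈ 24.0 mm/day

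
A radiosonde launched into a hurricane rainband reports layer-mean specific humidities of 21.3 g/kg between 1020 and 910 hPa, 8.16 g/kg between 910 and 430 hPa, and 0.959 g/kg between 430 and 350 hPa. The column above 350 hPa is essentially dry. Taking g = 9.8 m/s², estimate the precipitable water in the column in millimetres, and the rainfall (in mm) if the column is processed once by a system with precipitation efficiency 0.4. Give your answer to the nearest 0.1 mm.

PW ≈ 64.7 mm; rainfall ≈ 25.9 mm

Precipitable water is the column-integrated vapour mass per unit area: PW = (1/g) Σ q̄ Δp, with q in kg/kg and Δp in Pa (1 kg/m² of water = 1 mm).
Layer 1020–910 hPa: Δp = 110 hPa = 11000 Pa, q̄ = 0.0213 kg/kg → 0.0213 × 11000 / 9.8 = 23.91 mm
Layer 910–430 hPa: Δp = 480 hPa = 48000 Pa, q̄ = 0.00816 kg/kg → 0.00816 × 48000 / 9.8 = 39.97 mm
Layer 430–350 hPa: Δp = 80 hPa = 8000 Pa, q̄ = 0.000959 kg/kg → 0.000959 × 8000 / 9.8 = 0.78 mm
PW = 23.91 + 39.97 + 0.78 = 64.66 ≈ 64.7 mm.
Rainfall = ε × PW = 0.4 × 64.7 = 25.9 mm.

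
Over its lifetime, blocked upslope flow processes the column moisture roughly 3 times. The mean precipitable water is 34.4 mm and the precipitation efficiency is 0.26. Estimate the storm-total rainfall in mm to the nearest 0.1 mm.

Each cycle deposits ε × PW = 0.26 × 34.4 = 8.944 mm.
Over 3 cycles: 3 × 8.944 = 26.8 mm.

rainfall ≈ 26.8 mm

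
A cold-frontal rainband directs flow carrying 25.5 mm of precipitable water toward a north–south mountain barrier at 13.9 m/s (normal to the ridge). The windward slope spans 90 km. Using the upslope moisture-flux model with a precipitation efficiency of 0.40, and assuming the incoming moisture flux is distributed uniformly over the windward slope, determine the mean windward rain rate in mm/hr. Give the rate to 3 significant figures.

Incoming column moisture flux per unit ridge length: F = V × PW = 13.9 × 25.5 = 354.45 mm·m/s.
Spread over the 90 km slope with efficiency ε = 0.40: R = ε·F/W = 0.40 × 354.45 / 90000 m = 1.575e-03 mm/s.
R = 1.575e-03 × 3600 = 5.67 mm/hr.

R ≈ 5.67 mm/hr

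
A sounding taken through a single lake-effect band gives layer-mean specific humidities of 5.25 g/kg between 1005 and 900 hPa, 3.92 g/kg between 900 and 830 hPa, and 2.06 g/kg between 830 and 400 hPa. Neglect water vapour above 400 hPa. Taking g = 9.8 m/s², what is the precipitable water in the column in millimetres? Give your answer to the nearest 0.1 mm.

PW ≈ 17.5 mm

Precipitable water is the column-integrated vapour mass per unit area: PW = (1/g) Σ q̄ Δp, with q in kg/kg and Δp in Pa (1 kg/m² of water = 1 mm).
Layer 1005–900 hPa: Δp = 105 hPa = 10500 Pa, q̄ = 0.00525 kg/kg → 0.00525 × 10500 / 9.8 = 5.62 mm
Layer 900–830 hPa: Δp = 70 hPa = 7000 Pa, q̄ = 0.00392 kg/kg → 0.00392 × 7000 / 9.8 = 2.80 mm
Layer 830–400 hPa: Δp = 430 hPa = 43000 Pa, q̄ = 0.00206 kg/kg → 0.00206 × 43000 / 9.8 = 9.04 mm
PW = 5.62 + 2.80 + 9.04 = 17.46 ≈ 17.5 mm.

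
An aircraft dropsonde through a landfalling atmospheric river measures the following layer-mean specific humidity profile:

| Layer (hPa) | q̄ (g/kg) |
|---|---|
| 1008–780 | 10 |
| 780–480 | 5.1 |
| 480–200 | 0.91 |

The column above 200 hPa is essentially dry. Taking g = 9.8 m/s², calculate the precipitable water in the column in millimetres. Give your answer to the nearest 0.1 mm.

Precipitable water is the column-integrated vapour mass per unit area: PW = (1/g) Σ q̄ Δp, with q in kg/kg and Δp in Pa (1 kg/m² of water = 1 mm).
Layer 1008–780 hPa: Δp = 228 hPa = 22800 Pa, q̄ = 0.01 kg/kg → 0.01 × 22800 / 9.8 = 23.27 mm
Layer 780–480 hPa: Δp = 300 hPa = 30000 Pa, q̄ = 0.0051 kg/kg → 0.0051 × 30000 / 9.8 = 15.61 mm
Layer 480–200 hPa: Δp = 280 hPa = 28000 Pa, q̄ = 0.00091 kg/kg → 0.00091 × 28000 / 9.8 = 2.60 mm
PW = 23.27 + 15.61 + 2.60 = 41.48 ≈ 41.5 mm.

PW ≈ 41.5 mm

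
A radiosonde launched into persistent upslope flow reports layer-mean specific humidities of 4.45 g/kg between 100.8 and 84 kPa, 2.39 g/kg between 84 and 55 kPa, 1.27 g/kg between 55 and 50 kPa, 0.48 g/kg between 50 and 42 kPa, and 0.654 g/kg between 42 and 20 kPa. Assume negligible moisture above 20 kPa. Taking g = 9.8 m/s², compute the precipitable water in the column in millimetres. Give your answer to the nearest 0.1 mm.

Precipitable water is the column-integrated vapour mass per unit area: PW = (1/g) Σ q̄ Δp, with q in kg/kg and Δp in Pa (1 kg/m² of water = 1 mm).
Layer 100.8–84 kPa: Δp = 168 hPa = 16800 Pa, q̄ = 0.00445 kg/kg → 0.00445 × 16800 / 9.8 = 7.63 mm
Layer 84–55 kPa: Δp = 290 hPa = 29000 Pa, q̄ = 0.00239 kg/kg → 0.00239 × 29000 / 9.8 = 7.07 mm
Layer 55–50 kPa: Δp = 50 hPa = 5000 Pa, q̄ = 0.00127 kg/kg → 0.00127 × 5000 / 9.8 = 0.65 mm
Layer 50–42 kPa: Δp = 80 hPa = 8000 Pa, q̄ = 0.00048 kg/kg → 0.00048 × 8000 / 9.8 = 0.39 mm
Layer 42–20 kPa: Δp = 220 hPa = 22000 Pa, q̄ = 0.000654 kg/kg → 0.000654 × 22000 / 9.8 = 1.47 mm
PW = 7.63 + 7.07 + 0.65 + 0.39 + 1.47 = 17.21 ≈ 17.2 mm.

PW ≈ 17.2 mm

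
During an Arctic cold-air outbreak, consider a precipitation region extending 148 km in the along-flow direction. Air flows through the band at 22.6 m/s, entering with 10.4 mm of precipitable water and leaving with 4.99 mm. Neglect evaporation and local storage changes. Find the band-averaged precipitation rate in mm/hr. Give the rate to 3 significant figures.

R ≈ 2.97 mm/hr

Column moisture flux per unit crosswind length is F = V × PW.
Inflow: F_in = 22.6 × 10.4 = 235.04 mm·m/s
Outflow: F_out = 22.6 × 4.99 = 112.774 mm·m/s
Steady-state rate R = (F_in − F_out)/L = (235.04 − 112.774) / 148000 m = 8.261e-04 mm/s.
R = 8.261e-04 × 3600 = 2.97 mm/hr.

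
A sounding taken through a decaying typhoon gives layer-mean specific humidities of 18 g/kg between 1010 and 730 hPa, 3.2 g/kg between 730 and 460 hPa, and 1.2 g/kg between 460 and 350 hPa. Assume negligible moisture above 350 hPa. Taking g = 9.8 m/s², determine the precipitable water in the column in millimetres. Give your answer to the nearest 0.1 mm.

Precipitable water is the column-integrated vapour mass per unit area: PW = (1/g) Σ q̄ Δp, with q in kg/kg and Δp in Pa (1 kg/m² of water = 1 mm).
Layer 1010–730 hPa: Δp = 280 hPa = 28000 Pa, q̄ = 0.018 kg/kg → 0.018 × 28000 / 9.8 = 51.43 mm
Layer 730–460 hPa: Δp = 270 hPa = 27000 Pa, q̄ = 0.0032 kg/kg → 0.0032 × 27000 / 9.8 = 8.82 mm
Layer 460–350 hPa: Δp = 110 hPa = 11000 Pa, q̄ = 0.0012 kg/kg → 0.0012 × 11000 / 9.8 = 1.35 mm
PW = 51.43 + 8.82 + 1.35 = 61.60 ≈ 61.6 mm.

PW ≈ 61.6 mm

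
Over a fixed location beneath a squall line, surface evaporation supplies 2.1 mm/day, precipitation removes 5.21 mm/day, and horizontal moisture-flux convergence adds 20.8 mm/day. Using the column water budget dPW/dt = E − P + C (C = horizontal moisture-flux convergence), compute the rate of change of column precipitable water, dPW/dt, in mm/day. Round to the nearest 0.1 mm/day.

dPW/dt = E − P + C = 2.1 − 5.21 + (20.8) = 17.7 mm/day.

dPW/dt ≈ 17.7 mm/day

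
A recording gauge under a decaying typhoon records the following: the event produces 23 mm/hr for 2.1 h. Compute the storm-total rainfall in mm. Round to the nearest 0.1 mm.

total ≈ 48.3 mm

Total = Σ Rᵢ Δtᵢ = 23 × 2.1
      = 48.3 = 48.3 mm.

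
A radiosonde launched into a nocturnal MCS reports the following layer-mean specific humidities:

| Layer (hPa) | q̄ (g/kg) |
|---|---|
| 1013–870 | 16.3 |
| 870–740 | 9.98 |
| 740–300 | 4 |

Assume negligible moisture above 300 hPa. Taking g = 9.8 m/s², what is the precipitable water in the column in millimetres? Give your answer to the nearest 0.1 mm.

Precipitable water is the column-integrated vapour mass per unit area: PW = (1/g) Σ q̄ Δp, with q in kg/kg and Δp in Pa (1 kg/m² of water = 1 mm).
Layer 1013–870 hPa: Δp = 143 hPa = 14300 Pa, q̄ = 0.0163 kg/kg → 0.0163 × 14300 / 9.8 = 23.78 mm
Layer 870–740 hPa: Δp = 130 hPa = 13000 Pa, q̄ = 0.00998 kg/kg → 0.00998 × 13000 / 9.8 = 13.24 mm
Layer 740–300 hPa: Δp = 440 hPa = 44000 Pa, q̄ = 0.004 kg/kg → 0.004 × 44000 / 9.8 = 17.96 mm
PW = 23.78 + 13.24 + 17.96 = 54.98 ≈ 55.0 mm.

PW ≈ 55.0 mm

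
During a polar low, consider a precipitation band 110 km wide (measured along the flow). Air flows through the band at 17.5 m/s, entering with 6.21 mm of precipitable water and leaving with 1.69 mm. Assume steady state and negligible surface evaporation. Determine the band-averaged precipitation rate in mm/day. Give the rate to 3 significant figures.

Column moisture flux per unit crosswind length is F = V × PW.
Inflow: F_in = 17.5 × 6.21 = 108.675 mm·m/s
Outflow: F_out = 17.5 × 1.69 = 29.575 mm·m/s
Steady-state rate R = (F_in − F_out)/L = (108.675 − 29.575) / 110000 m = 7.191e-04 mm/s.
R = 7.191e-04 × 3600 × 24 = 62.1 mm/day.

R ≈ 62.1 mm/day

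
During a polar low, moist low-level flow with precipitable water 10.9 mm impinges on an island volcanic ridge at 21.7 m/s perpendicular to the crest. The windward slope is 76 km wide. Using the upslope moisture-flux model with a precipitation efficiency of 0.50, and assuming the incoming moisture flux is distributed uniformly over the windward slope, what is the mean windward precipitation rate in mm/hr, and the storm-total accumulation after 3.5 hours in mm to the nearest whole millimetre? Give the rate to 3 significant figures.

Incoming column moisture flux per unit ridge length: F = V × PW = 21.7 × 10.9 = 236.53 mm·m/s.
Spread over the 76 km slope with efficiency ε = 0.50: R = ε·F/W = 0.50 × 236.53 / 76000 m = 1.556e-03 mm/s.
R = 1.556e-03 × 3600 = 5.60 mm/hr.
Over 3.5 h: total = 5.60 × 3.5 = 19.6 ≈ 20 mm.

R ≈ 5.60 mm/hr; total ≈ 20 mm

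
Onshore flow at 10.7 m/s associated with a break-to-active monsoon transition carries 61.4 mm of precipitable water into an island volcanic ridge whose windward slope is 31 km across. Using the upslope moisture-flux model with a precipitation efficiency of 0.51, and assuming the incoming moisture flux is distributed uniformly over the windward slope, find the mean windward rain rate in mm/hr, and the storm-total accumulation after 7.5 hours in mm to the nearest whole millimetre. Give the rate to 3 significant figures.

R ≈ 38.9 mm/hr; total ≈ 292 mm

Incoming column moisture flux per unit ridge length: F = V × PW = 10.7 × 61.4 = 656.98 mm·m/s.
Spread over the 31 km slope with efficiency ε = 0.51: R = ε·F/W = 0.51 × 656.98 / 31000 m = 1.081e-02 mm/s.
R = 1.081e-02 × 3600 = 38.9 mm/hr.
Over 7.5 h: total = 38.9 × 7.5 = 291.75 ≈ 292 mm.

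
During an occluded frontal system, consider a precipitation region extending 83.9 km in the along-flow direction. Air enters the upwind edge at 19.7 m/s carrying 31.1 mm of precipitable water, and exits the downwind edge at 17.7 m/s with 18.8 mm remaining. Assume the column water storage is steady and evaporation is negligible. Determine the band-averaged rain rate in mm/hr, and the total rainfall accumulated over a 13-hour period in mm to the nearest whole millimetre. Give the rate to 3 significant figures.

R ≈ 12.0 mm/hr; total ≈ 156 mm

Column moisture flux per unit crosswind length is F = V × PW.
Inflow: F_in = 19.7 × 31.1 = 612.67 mm·m/s
Outflow: F_out = 17.7 × 18.8 = 332.76 mm·m/s
Steady-state rate R = (F_in − F_out)/L = (612.67 − 332.76) / 83900 m = 3.336e-03 mm/s.
R = 3.336e-03 × 3600 = 12.0 mm/hr.
Over 13 h: total = 12.0 × 13 = 156 mm.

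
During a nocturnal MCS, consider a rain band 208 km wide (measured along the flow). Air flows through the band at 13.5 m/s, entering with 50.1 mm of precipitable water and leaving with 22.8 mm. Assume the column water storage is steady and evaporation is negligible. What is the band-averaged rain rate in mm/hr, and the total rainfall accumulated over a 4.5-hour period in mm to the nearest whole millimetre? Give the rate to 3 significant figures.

Column moisture flux per unit crosswind length is F = V × PW.
Inflow: F_in = 13.5 × 50.1 = 676.35 mm·m/s
Outflow: F_out = 13.5 × 22.8 = 307.8 mm·m/s
Steady-state rate R = (F_in − F_out)/L = (676.35 − 307.8) / 208000 m = 1.772e-03 mm/s.
R = 1.772e-03 × 3600 = 6.38 mm/hr.
Over 4.5 h: total = 6.38 × 4.5 = 28.71 ≈ 29 mm.

R ≈ 6.38 mm/hr; total ≈ 29 mm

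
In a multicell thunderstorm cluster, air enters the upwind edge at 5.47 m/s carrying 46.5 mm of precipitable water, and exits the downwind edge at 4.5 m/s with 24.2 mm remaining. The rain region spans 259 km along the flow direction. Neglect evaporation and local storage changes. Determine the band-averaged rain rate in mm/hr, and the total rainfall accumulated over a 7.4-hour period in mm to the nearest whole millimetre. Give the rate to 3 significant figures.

Column moisture flux per unit crosswind length is F = V × PW.
Inflow: F_in = 5.47 × 46.5 = 254.355 mm·m/s
Outflow: F_out = 4.5 × 24.2 = 108.9 mm·m/s
Steady-state rate R = (F_in − F_out)/L = (254.355 − 108.9) / 259000 m = 5.616e-04 mm/s.
R = 5.616e-04 × 3600 = 2.02 mm/hr.
Over 7.4 h: total = 2.02 × 7.4 = 14.948 ≈ 15 mm.

R ≈ 2.02 mm/hr; total ≈ 15 mm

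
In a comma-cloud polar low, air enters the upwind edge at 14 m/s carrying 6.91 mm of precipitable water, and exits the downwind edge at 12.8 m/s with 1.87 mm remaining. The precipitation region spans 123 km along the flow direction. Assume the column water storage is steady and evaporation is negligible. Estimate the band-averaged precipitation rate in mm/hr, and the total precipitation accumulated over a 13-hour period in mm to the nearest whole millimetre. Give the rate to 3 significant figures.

R ≈ 2.13 mm/hr; total ≈ 28 mm

Column moisture flux per unit crosswind length is F = V × PW.
Inflow: F_in = 14 × 6.91 = 96.74 mm·m/s
Outflow: F_out = 12.8 × 1.87 = 23.936 mm·m/s
Steady-state rate R = (F_in − F_out)/L = (96.74 − 23.936) / 123000 m = 5.919e-04 mm/s.
R = 5.919e-04 × 3600 = 2.13 mm/hr.
Over 13 h: total = 2.13 × 13 = 27.69 ≈ 28 mm.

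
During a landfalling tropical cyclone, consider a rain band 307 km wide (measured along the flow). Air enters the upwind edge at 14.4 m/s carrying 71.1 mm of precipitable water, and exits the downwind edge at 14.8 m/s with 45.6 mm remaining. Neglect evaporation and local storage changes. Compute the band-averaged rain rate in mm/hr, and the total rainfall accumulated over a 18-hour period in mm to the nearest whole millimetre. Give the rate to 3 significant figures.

R ≈ 4.09 mm/hr; total ≈ 74 mm

Column moisture flux per unit crosswind length is F = V × PW.
Inflow: F_in = 14.4 × 71.1 = 1023.84 mm·m/s
Outflow: F_out = 14.8 × 45.6 = 674.88 mm·m/s
Steady-state rate R = (F_in − F_out)/L = (1023.84 − 674.88) / 307000 m = 1.137e-03 mm/s.
R = 1.137e-03 × 3600 = 4.09 mm/hr.
Over 18 h: total = 4.09 × 18 = 73.62 ≈ 74 mm.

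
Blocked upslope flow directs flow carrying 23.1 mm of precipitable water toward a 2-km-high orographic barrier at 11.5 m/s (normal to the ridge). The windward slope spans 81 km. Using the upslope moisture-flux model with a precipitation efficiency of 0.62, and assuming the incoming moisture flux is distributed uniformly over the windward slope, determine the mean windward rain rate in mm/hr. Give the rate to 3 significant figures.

Incoming column moisture flux per unit ridge length: F = V × PW = 11.5 × 23.1 = 265.65 mm·m/s.
Spread over the 81 km slope with efficiency ε = 0.62: R = ε·F/W = 0.62 × 265.65 / 81000 m = 2.033e-03 mm/s.
R = 2.033e-03 × 3600 = 7.32 mm/hr.

R ≈ 7.32 mm/hr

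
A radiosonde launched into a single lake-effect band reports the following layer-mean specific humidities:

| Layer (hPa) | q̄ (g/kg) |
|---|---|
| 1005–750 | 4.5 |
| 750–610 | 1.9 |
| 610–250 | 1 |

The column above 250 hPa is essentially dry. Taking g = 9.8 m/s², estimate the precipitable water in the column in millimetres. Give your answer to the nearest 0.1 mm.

PW ≈ 18.1 mm

Precipitable water is the column-integrated vapour mass per unit area: PW = (1/g) Σ q̄ Δp, with q in kg/kg and Δp in Pa (1 kg/m² of water = 1 mm).
Layer 1005–750 hPa: Δp = 255 hPa = 25500 Pa, q̄ = 0.0045 kg/kg → 0.0045 × 25500 / 9.8 = 11.71 mm
Layer 750–610 hPa: Δp = 140 hPa = 14000 Pa, q̄ = 0.0019 kg/kg → 0.0019 × 14000 / 9.8 = 2.71 mm
Layer 610–250 hPa: Δp = 360 hPa = 36000 Pa, q̄ = 0.001 kg/kg → 0.001 × 36000 / 9.8 = 3.67 mm
PW = 11.71 + 2.71 + 3.67 = 18.09 ≈ 18.1 mm.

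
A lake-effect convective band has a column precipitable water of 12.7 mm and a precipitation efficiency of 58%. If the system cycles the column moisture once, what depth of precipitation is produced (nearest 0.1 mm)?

Precipitation = ε × PW = 0.58 × 12.7 = 7.4 mm.

precipitation ≈ 7.4 mm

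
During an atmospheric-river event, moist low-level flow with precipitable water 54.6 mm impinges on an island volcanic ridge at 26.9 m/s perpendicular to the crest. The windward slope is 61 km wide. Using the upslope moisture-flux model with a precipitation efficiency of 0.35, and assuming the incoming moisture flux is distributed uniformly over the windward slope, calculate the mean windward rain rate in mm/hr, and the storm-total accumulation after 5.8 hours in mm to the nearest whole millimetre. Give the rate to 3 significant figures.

R ≈ 30.3 mm/hr; total ≈ 176 mm

Incoming column moisture flux per unit ridge length: F = V × PW = 26.9 × 54.6 = 1468.74 mm·m/s.
Spread over the 61 km slope with efficiency ε = 0.35: R = ε·F/W = 0.35 × 1468.74 / 61000 m = 8.427e-03 mm/s.
R = 8.427e-03 × 3600 = 30.3 mm/hr.
Over 5.8 h: total = 30.3 × 5.8 = 175.74 ≈ 176 mm.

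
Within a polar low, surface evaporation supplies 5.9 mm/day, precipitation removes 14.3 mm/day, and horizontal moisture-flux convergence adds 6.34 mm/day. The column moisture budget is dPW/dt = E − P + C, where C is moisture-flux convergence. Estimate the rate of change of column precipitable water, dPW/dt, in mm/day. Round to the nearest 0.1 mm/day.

dPW/dt ≈ -2.1 mm/day

dPW/dt = E − P + C = 5.9 − 14.3 + (6.34) = -2.1 mm/day.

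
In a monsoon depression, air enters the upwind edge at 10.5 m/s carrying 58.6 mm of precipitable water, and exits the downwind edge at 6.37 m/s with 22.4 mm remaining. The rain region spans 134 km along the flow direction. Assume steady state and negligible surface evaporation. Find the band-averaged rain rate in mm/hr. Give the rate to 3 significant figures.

R ≈ 12.7 mm/hr

Column moisture flux per unit crosswind length is F = V × PW.
Inflow: F_in = 10.5 × 58.6 = 615.3 mm·m/s
Outflow: F_out = 6.37 × 22.4 = 142.688 mm·m/s
Steady-state rate R = (F_in − F_out)/L = (615.3 − 142.688) / 134000 m = 3.527e-03 mm/s.
R = 3.527e-03 × 3600 = 12.7 mm/hr.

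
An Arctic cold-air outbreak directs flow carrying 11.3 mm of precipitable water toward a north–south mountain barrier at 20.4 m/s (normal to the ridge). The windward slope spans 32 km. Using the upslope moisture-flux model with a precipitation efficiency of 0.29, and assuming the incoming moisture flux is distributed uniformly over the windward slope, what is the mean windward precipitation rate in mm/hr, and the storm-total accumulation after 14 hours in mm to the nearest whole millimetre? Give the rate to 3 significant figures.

Incoming column moisture flux per unit ridge length: F = V × PW = 20.4 × 11.3 = 230.52 mm·m/s.
Spread over the 32 km slope with efficiency ε = 0.29: R = ε·F/W = 0.29 × 230.52 / 32000 m = 2.089e-03 mm/s.
R = 2.089e-03 × 3600 = 7.52 mm/hr.
Over 14 h: total = 7.52 × 14 = 105.28 ≈ 105 mm.

R ≈ 7.52 mm/hr; total ≈ 105 mm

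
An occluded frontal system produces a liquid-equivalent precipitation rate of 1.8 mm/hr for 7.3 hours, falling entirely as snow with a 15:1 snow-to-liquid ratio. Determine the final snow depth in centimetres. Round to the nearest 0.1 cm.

Liquid-equivalent depth = 1.8 × 7.3 = 13.14 mm.
Snow depth = 13.14 mm × 15 = 197.1 mm = 19.7 cm.

snow depth ≈ 19.7 cm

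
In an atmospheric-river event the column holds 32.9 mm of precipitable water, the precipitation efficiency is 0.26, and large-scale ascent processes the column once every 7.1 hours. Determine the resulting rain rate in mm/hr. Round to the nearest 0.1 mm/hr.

Each overturning extracts ε × PW = 0.26 × 32.9 = 8.554 mm.
Rate = ε·PW / τ = 8.554 / 7.1 h = 1.2 mm/hr.

R ≈ 1.2 mm/hr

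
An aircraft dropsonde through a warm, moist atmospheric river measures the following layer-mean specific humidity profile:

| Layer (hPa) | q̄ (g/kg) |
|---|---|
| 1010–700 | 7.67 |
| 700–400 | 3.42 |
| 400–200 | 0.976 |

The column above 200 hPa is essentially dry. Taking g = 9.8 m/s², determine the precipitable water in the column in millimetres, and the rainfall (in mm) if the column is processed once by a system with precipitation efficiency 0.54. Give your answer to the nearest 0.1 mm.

Precipitable water is the column-integrated vapour mass per unit area: PW = (1/g) Σ q̄ Δp, with q in kg/kg and Δp in Pa (1 kg/m² of water = 1 mm).
Layer 1010–700 hPa: Δp = 310 hPa = 31000 Pa, q̄ = 0.00767 kg/kg → 0.00767 × 31000 / 9.8 = 24.26 mm
Layer 700–400 hPa: Δp = 300 hPa = 30000 Pa, q̄ = 0.00342 kg/kg → 0.00342 × 30000 / 9.8 = 10.47 mm
Layer 400–200 hPa: Δp = 200 hPa = 20000 Pa, q̄ = 0.000976 kg/kg → 0.000976 × 20000 / 9.8 = 1.99 mm
PW = 24.26 + 10.47 + 1.99 = 36.72 ≈ 36.7 mm.
Rainfall = ε × PW = 0.54 × 36.7 = 19.8 mm.

PW ≈ 36.7 mm; rainfall ≈ 19.8 mm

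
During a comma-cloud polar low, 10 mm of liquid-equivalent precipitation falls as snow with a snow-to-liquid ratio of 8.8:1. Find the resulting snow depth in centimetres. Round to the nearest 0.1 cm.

snow depth ≈ 8.8 cm

Snow depth = liquid × ratio = 10 mm × 8.8 = 88 mm = 8.8 cm.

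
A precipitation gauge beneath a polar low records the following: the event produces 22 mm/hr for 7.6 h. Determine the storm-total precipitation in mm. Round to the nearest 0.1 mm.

Total = Σ Rᵢ Δtᵢ = 22 × 7.6
      = 167.2 = 167.2 mm.

total ≈ 167.2 mm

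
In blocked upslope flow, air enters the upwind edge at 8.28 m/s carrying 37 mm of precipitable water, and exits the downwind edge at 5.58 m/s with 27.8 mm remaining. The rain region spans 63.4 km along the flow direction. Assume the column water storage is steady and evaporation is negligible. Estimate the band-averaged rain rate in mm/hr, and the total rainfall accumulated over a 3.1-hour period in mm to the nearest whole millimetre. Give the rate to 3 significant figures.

Column moisture flux per unit crosswind length is F = V × PW.
Inflow: F_in = 8.28 × 37 = 306.36 mm·m/s
Outflow: F_out = 5.58 × 27.8 = 155.124 mm·m/s
Steady-state rate R = (F_in − F_out)/L = (306.36 − 155.124) / 63400 m = 2.385e-03 mm/s.
R = 2.385e-03 × 3600 = 8.59 mm/hr.
Over 3.1 h: total = 8.59 × 3.1 = 26.629 ≈ 27 mm.

R ≈ 8.59 mm/hr; total ≈ 27 mm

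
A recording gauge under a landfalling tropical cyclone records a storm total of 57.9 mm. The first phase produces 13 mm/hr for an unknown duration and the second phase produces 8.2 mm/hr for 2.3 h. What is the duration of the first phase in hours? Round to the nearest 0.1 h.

duration ≈ 3.0 h

Known phases: 8.2 × 2.3 = 18.86 mm.
Remaining depth = 57.9 − 18.86 = 39.04 mm.
Duration = 39.04 / 13 = 3.0 h.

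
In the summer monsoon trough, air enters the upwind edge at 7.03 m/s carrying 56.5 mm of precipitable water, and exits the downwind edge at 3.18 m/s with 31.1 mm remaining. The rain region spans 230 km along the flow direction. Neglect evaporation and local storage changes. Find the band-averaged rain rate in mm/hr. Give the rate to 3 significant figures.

Column moisture flux per unit crosswind length is F = V × PW.
Inflow: F_in = 7.03 × 56.5 = 397.195 mm·m/s
Outflow: F_out = 3.18 × 31.1 = 98.898 mm·m/s
Steady-state rate R = (F_in − F_out)/L = (397.195 − 98.898) / 230000 m = 1.297e-03 mm/s.
R = 1.297e-03 × 3600 = 4.67 mm/hr.

R ≈ 4.67 mm/hr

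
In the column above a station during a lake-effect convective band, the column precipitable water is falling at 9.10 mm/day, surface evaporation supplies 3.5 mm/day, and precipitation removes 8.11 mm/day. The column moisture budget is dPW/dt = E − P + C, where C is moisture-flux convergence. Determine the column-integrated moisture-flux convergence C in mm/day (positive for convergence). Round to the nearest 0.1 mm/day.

dPW/dt = -9.10 mm/day.
C = dPW/dt − E + P = (-9.10) − 3.5 + 8.11 = -4.5 mm/day.

C ≈ -4.5 mm/day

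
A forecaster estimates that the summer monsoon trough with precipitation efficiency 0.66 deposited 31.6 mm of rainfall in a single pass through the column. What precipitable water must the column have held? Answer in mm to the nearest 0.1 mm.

PW = rainfall / ε = 31.6 / 0.66 = 47.9 mm.

PW ≈ 47.9 mm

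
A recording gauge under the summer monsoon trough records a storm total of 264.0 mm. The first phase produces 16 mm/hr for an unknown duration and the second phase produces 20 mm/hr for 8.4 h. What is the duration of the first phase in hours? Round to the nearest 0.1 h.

duration ≈ 6.0 h

Known phases: 20 × 8.4 = 168 mm.
Remaining depth = 264.0 − 168 = 96 mm.
Duration = 96 / 16 = 6.0 h.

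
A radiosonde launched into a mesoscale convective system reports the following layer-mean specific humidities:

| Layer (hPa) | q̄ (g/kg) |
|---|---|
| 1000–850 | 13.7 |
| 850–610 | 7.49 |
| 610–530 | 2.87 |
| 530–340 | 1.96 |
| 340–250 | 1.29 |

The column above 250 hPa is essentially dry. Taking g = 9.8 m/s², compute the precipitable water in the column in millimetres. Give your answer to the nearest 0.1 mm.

Precipitable water is the column-integrated vapour mass per unit area: PW = (1/g) Σ q̄ Δp, with q in kg/kg and Δp in Pa (1 kg/m² of water = 1 mm).
Layer 1000–850 hPa: Δp = 150 hPa = 15000 Pa, q̄ = 0.0137 kg/kg → 0.0137 × 15000 / 9.8 = 20.97 mm
Layer 850–610 hPa: Δp = 240 hPa = 24000 Pa, q̄ = 0.00749 kg/kg → 0.00749 × 24000 / 9.8 = 18.34 mm
Layer 610–530 hPa: Δp = 80 hPa = 8000 Pa, q̄ = 0.00287 kg/kg → 0.00287 × 8000 / 9.8 = 2.34 mm
Layer 530–340 hPa: Δp = 190 hPa = 19000 Pa, q̄ = 0.00196 kg/kg → 0.00196 × 19000 / 9.8 = 3.80 mm
Layer 340–250 hPa: Δp = 90 hPa = 9000 Pa, q̄ = 0.00129 kg/kg → 0.00129 × 9000 / 9.8 = 1.18 mm
PW = 20.97 + 18.34 + 2.34 + 3.80 + 1.18 = 46.63 ≈ 46.6 mm.

PW ≈ 46.6 mm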